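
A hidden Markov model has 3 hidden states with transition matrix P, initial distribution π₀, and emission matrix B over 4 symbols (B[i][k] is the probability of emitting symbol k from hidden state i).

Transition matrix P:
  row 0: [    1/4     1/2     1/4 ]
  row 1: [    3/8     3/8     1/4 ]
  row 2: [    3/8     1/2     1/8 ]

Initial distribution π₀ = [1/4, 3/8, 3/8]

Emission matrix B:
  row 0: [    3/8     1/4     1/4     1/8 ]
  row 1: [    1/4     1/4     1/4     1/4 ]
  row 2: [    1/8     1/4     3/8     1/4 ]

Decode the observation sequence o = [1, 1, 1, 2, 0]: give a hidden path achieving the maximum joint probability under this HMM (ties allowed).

path = [2, 1, 0, 1, 0]

t=0: δ = [6.250e-02, 9.375e-02, 9.375e-02]  (obs o_0=1)
t=1: δ = [8.789e-03, 1.172e-02, 5.859e-03]  ψ = [1, 2, 1]  (obs o_1=1)
t=2: δ = [1.099e-03, 1.099e-03, 7.324e-04]  ψ = [1, 0, 1]  (obs o_2=1)
t=3: δ = [1.030e-04, 1.373e-04, 1.030e-04]  ψ = [1, 0, 0]  (obs o_3=2)
t=4: δ = [1.931e-05, 1.287e-05, 4.292e-06]  ψ = [1, 0, 1]  (obs o_4=0)
backtrack: best end state = 0; path = [2, 1, 0, 1, 0]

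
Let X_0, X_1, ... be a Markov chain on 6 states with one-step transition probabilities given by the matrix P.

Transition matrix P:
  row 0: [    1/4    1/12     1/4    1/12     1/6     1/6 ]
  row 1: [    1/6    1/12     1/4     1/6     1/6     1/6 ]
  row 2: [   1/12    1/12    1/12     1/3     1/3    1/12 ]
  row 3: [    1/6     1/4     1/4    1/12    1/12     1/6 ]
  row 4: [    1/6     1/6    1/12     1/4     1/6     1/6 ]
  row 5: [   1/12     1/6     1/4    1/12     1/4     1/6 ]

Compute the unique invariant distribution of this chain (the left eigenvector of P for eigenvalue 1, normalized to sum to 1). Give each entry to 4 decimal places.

π = [0.1511, 0.1413, 0.1863, 0.1743, 0.1958, 0.1511]

Balance equations π_j = Σ_i π_i·P[i][j]:
  π_0 = 1/4·π_0 + 1/6·π_1 + 1/12·π_2 + 1/6·π_3 + 1/6·π_4 + 1/12·π_5
  π_1 = 1/12·π_0 + 1/12·π_1 + 1/12·π_2 + 1/4·π_3 + 1/6·π_4 + 1/6·π_5
  π_2 = 1/4·π_0 + 1/4·π_1 + 1/12·π_2 + 1/4·π_3 + 1/12·π_4 + 1/4·π_5
  π_3 = 1/12·π_0 + 1/6·π_1 + 1/3·π_2 + 1/12·π_3 + 1/4·π_4 + 1/12·π_5
  π_4 = 1/6·π_0 + 1/6·π_1 + 1/3·π_2 + 1/12·π_3 + 1/6·π_4 + 1/4·π_5
  normalize: π_0 + π_1 + π_2 + π_3 + π_4 + π_5 = 1
Solving the linear system gives exactly π = [4069/26922, 634/4487, 836/4487, 4693/26922, 251/1282, 4069/26922].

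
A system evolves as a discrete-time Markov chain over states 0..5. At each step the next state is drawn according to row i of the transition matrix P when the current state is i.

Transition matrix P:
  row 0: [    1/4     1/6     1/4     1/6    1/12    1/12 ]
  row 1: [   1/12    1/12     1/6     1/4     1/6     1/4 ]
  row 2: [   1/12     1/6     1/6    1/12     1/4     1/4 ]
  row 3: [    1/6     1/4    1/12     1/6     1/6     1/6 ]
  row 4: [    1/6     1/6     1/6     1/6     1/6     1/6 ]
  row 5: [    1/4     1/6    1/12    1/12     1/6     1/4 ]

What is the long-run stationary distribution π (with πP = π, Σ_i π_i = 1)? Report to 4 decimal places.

π = [0.1707, 0.1655, 0.1520, 0.1515, 0.1651, 0.1952]

Balance equations π_j = Σ_i π_i·P[i][j]:
  π_0 = 1/4·π_0 + 1/12·π_1 + 1/12·π_2 + 1/6·π_3 + 1/6·π_4 + 1/4·π_5
  π_1 = 1/6·π_0 + 1/12·π_1 + 1/6·π_2 + 1/4·π_3 + 1/6·π_4 + 1/6·π_5
  π_2 = 1/4·π_0 + 1/6·π_1 + 1/6·π_2 + 1/12·π_3 + 1/6·π_4 + 1/12·π_5
  π_3 = 1/6·π_0 + 1/4·π_1 + 1/12·π_2 + 1/6·π_3 + 1/6·π_4 + 1/12·π_5
  π_4 = 1/12·π_0 + 1/6·π_1 + 1/4·π_2 + 1/6·π_3 + 1/6·π_4 + 1/6·π_5
  normalize: π_0 + π_1 + π_2 + π_3 + π_4 + π_5 = 1
Solving the linear system gives exactly π = [3904/22871, 18926/114355, 17382/114355, 17328/114355, 18881/114355, 22318/114355].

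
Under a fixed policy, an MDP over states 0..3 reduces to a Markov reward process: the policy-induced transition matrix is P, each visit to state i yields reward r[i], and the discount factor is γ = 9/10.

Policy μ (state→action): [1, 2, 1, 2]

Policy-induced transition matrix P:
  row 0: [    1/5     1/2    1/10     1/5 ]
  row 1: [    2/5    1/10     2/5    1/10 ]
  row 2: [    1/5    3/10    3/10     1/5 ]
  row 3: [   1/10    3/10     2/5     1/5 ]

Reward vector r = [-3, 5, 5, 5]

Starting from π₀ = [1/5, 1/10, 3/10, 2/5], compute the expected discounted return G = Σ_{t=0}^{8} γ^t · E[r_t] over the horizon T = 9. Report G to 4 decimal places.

t=0: π = [0.2000, 0.1000, 0.3000, 0.4000], E[r] = 3.4000, γ^t·E[r] = 3.400000, running G = 3.400000
t=1: π = [0.1800, 0.3200, 0.3100, 0.1900], E[r] = 3.5600, γ^t·E[r] = 3.204000, running G = 6.604000
t=2: π = [0.2450, 0.2720, 0.3150, 0.1680], E[r] = 3.0400, γ^t·E[r] = 2.462400, running G = 9.066400
t=3: π = [0.2376, 0.2946, 0.2950, 0.1728], E[r] = 3.0992, γ^t·E[r] = 2.259317, running G = 11.325717
t=4: π = [0.2416, 0.2886, 0.2992, 0.1705], E[r] = 3.0669, γ^t·E[r] = 2.012180, running G = 13.337897
t=5: π = [0.2407, 0.2906, 0.2976, 0.1711], E[r] = 3.0747, γ^t·E[r] = 1.815563, running G = 15.153460
t=6: π = [0.2410, 0.2900, 0.2980, 0.1709], E[r] = 3.0719, γ^t·E[r] = 1.632554, running G = 16.786014
t=7: π = [0.2409, 0.2902, 0.2979, 0.1710], E[r] = 3.0727, γ^t·E[r] = 1.469679, running G = 18.255693
t=8: π = [0.2409, 0.2901, 0.2979, 0.1710], E[r] = 3.0725, γ^t·E[r] = 1.322602, running G = 19.578295

G = 19.5783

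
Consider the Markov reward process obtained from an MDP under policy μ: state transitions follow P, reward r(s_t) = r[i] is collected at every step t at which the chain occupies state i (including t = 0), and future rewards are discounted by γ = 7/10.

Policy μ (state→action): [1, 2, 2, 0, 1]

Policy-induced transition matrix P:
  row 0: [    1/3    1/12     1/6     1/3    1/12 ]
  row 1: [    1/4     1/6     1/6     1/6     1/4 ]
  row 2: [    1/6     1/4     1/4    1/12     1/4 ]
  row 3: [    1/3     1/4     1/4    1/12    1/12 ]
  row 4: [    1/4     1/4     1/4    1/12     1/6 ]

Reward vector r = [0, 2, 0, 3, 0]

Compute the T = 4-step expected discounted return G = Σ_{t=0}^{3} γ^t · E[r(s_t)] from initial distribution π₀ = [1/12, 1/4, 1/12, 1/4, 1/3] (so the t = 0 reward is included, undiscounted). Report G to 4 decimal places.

t=0: π = [0.0833, 0.2500, 0.0833, 0.2500, 0.3333], E[r] = 1.2500, γ^t·E[r] = 1.250000, running G = 1.250000
t=1: π = [0.2708, 0.2153, 0.2222, 0.1250, 0.1667], E[r] = 0.8056, γ^t·E[r] = 0.563889, running G = 1.813889
t=2: π = [0.2645, 0.1869, 0.2095, 0.1690, 0.1701], E[r] = 0.8808, γ^t·E[r] = 0.431586, running G = 2.245475
t=3: π = [0.2687, 0.1903, 0.2124, 0.1650, 0.1636], E[r] = 0.8758, γ^t·E[r] = 0.300390, running G = 2.545864

G = 2.5459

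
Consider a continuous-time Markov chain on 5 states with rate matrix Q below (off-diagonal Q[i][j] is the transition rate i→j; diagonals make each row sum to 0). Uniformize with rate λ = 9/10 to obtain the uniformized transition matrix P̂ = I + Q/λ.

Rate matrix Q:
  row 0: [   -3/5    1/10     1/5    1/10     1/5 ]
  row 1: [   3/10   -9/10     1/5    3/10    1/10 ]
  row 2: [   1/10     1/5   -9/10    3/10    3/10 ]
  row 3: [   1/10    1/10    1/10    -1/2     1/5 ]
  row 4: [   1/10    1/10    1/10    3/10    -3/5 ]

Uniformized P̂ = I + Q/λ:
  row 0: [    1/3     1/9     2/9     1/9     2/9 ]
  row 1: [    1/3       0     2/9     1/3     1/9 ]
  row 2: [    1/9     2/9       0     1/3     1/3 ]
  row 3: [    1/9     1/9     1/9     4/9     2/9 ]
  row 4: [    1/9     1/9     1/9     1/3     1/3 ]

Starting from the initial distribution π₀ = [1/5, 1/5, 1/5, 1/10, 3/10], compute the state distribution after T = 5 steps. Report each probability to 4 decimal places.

t=0: π = [0.2000, 0.2000, 0.2000, 0.1000, 0.3000]
t=1: π = [0.2000, 0.1111, 0.1333, 0.3000, 0.2556]
t=2: π = [0.1802, 0.1136, 0.1309, 0.3222, 0.2531]
t=3: π = [0.1764, 0.1130, 0.1292, 0.3291, 0.2523]
t=4: π = [0.1754, 0.1129, 0.1289, 0.3307, 0.2520]
t=5: π = [0.1752, 0.1129, 0.1288, 0.3311, 0.2520]

π = [0.1752, 0.1129, 0.1288, 0.3311, 0.2520]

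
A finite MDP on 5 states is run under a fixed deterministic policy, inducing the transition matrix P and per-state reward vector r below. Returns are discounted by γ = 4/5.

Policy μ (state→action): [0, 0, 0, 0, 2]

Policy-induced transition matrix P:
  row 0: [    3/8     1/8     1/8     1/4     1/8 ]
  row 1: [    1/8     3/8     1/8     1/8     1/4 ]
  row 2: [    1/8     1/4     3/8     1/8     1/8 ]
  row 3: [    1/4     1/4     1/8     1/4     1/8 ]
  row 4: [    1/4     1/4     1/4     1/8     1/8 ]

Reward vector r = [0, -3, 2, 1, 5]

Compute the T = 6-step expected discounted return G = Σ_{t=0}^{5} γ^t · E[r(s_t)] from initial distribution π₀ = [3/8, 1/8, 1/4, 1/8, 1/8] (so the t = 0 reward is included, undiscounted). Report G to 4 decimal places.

G = 2.4926

t=0: π = [0.3750, 0.1250, 0.2500, 0.1250, 0.1250], E[r] = 0.8750, γ^t·E[r] = 0.875000, running G = 0.875000
t=1: π = [0.2500, 0.2188, 0.2031, 0.1875, 0.1406], E[r] = 0.6406, γ^t·E[r] = 0.512500, running G = 1.387500
t=2: π = [0.2285, 0.2461, 0.1934, 0.1797, 0.1523], E[r] = 0.5898, γ^t·E[r] = 0.377500, running G = 1.765000
t=3: π = [0.2236, 0.2522, 0.1924, 0.1760, 0.1558], E[r] = 0.5830, γ^t·E[r] = 0.298500, running G = 2.063500
t=4: π = [0.2224, 0.2536, 0.1926, 0.1750, 0.1565], E[r] = 0.5820, γ^t·E[r] = 0.238388, running G = 2.301888
t=5: π = [0.2220, 0.2539, 0.1927, 0.1747, 0.1567], E[r] = 0.5819, γ^t·E[r] = 0.190666, running G = 2.492554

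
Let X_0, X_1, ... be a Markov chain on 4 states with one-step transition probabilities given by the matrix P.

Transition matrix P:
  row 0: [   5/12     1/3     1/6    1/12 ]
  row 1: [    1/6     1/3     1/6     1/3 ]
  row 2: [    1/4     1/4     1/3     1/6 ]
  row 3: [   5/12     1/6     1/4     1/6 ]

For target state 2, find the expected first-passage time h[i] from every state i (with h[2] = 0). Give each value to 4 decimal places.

h = [5.5200, 5.4000, 0.0000, 5.0400]

First-step conditioning: h[2] = 0; for i ≠ 2, h[i] = 1 + Σ_k P[i][k]·h[k].
  h[0] = 1 + 5/12·h[0] + 1/3·h[1] + 1/12·h[3]
  h[1] = 1 + 1/6·h[0] + 1/3·h[1] + 1/3·h[3]
  h[3] = 1 + 5/12·h[0] + 1/6·h[1] + 1/6·h[3]
Solving the 3×3 linear system over states ≠ 2 gives exactly h = [138/25, 27/5, 0, 126/25] (h[2] = 0 is the target).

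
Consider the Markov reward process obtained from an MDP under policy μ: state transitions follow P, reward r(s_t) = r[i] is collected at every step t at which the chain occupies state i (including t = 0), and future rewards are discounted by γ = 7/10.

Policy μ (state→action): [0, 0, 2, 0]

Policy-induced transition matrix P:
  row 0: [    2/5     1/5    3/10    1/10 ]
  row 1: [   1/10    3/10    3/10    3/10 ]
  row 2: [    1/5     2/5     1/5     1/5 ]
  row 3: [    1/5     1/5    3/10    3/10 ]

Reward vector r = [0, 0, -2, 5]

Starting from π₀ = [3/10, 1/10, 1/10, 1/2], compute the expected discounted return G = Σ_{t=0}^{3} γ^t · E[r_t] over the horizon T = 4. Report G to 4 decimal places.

G = 3.1778

t=0: π = [0.3000, 0.1000, 0.1000, 0.5000], E[r] = 2.3000, γ^t·E[r] = 2.300000, running G = 2.300000
t=1: π = [0.2500, 0.2300, 0.2900, 0.2300], E[r] = 0.5700, γ^t·E[r] = 0.399000, running G = 2.699000
t=2: π = [0.2270, 0.2810, 0.2710, 0.2210], E[r] = 0.5630, γ^t·E[r] = 0.275870, running G = 2.974870
t=3: π = [0.2173, 0.2823, 0.2729, 0.2275], E[r] = 0.5917, γ^t·E[r] = 0.202953, running G = 3.177823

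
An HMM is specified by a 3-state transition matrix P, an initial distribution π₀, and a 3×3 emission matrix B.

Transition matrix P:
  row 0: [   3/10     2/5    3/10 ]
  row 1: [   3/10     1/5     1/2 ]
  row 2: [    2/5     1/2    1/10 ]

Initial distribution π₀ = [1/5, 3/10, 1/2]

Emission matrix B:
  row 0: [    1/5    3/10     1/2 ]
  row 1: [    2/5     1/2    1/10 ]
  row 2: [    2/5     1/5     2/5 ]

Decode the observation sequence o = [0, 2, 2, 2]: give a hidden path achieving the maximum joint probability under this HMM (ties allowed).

t=0: δ = [4.000e-02, 1.200e-01, 2.000e-01]  (obs o_0=0)
t=1: δ = [4.000e-02, 1.000e-02, 2.400e-02]  ψ = [2, 2, 1]  (obs o_1=2)
t=2: δ = [6.000e-03, 1.600e-03, 4.800e-03]  ψ = [0, 0, 0]  (obs o_2=2)
t=3: δ = [9.600e-04, 2.400e-04, 7.200e-04]  ψ = [2, 0, 0]  (obs o_3=2)
backtrack: best end state = 0; path = [2, 0, 2, 0]

path = [2, 0, 2, 0]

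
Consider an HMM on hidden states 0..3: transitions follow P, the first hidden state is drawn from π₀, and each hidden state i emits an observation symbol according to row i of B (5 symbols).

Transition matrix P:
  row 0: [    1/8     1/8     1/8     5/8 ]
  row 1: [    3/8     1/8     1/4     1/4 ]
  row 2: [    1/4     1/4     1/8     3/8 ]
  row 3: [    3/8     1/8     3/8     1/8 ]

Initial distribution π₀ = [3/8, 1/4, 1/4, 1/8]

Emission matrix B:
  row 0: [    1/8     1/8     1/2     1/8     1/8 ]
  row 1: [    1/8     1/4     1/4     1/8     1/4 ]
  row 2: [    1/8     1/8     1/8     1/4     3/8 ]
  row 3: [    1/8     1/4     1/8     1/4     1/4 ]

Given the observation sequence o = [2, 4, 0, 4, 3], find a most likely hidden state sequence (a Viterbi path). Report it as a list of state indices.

path = [0, 3, 0, 3, 2]

t=0: δ = [1.875e-01, 6.250e-02, 3.125e-02, 1.562e-02]  (obs o_0=2)
t=1: δ = [2.930e-03, 5.859e-03, 8.789e-03, 2.930e-02]  ψ = [0, 0, 0, 0]  (obs o_1=4)
t=2: δ = [1.373e-03, 4.578e-04, 1.373e-03, 4.578e-04]  ψ = [3, 3, 3, 3]  (obs o_2=0)
t=3: δ = [4.292e-05, 8.583e-05, 6.437e-05, 2.146e-04]  ψ = [2, 2, 0, 0]  (obs o_3=4)
t=4: δ = [1.006e-05, 3.353e-06, 2.012e-05, 6.706e-06]  ψ = [3, 3, 3, 0]  (obs o_4=3)
backtrack: best end state = 2; path = [0, 3, 0, 3, 2]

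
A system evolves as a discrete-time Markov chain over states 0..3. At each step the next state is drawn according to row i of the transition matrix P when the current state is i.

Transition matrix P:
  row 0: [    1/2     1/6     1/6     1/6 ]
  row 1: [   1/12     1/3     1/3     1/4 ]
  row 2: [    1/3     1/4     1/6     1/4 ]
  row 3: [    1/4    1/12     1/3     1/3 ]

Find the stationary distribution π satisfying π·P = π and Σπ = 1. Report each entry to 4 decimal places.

Balance equations π_j = Σ_i π_i·P[i][j]:
  π_0 = 1/2·π_0 + 1/12·π_1 + 1/3·π_2 + 1/4·π_3
  π_1 = 1/6·π_0 + 1/3·π_1 + 1/4·π_2 + 1/12·π_3
  π_2 = 1/6·π_0 + 1/3·π_1 + 1/6·π_2 + 1/3·π_3
  normalize: π_0 + π_1 + π_2 + π_3 = 1
Solving the linear system gives exactly π = [185/586, 117/586, 141/586, 143/586].

π = [0.3157, 0.1997, 0.2406, 0.2440]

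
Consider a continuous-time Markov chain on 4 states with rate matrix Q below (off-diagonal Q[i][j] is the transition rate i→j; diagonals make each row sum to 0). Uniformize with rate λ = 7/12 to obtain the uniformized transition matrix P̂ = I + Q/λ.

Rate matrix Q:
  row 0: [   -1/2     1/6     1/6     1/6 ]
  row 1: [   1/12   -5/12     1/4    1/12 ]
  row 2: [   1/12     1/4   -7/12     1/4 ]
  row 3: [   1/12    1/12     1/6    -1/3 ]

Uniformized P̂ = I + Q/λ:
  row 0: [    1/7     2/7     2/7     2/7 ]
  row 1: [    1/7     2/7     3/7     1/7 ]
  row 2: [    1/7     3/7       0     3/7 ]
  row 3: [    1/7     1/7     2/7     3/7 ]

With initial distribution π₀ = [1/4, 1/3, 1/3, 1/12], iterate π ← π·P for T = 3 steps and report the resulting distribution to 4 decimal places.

π = [0.1429, 0.2782, 0.2500, 0.3290]

t=0: π = [0.2500, 0.3333, 0.3333, 0.0833]
t=1: π = [0.1429, 0.3214, 0.2381, 0.2976]
t=2: π = [0.1429, 0.2772, 0.2636, 0.3163]
t=3: π = [0.1429, 0.2782, 0.2500, 0.3290]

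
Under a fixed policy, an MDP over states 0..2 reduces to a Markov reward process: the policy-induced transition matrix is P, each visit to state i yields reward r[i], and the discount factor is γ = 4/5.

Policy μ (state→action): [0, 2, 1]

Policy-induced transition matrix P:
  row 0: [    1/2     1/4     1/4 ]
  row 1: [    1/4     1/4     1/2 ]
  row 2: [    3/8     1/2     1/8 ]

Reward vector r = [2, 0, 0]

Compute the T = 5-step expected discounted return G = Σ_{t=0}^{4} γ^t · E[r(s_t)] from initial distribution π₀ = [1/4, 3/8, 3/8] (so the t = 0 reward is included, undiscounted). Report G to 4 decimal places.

G = 2.2613

t=0: π = [0.2500, 0.3750, 0.3750], E[r] = 0.5000, γ^t·E[r] = 0.500000, running G = 0.500000
t=1: π = [0.3594, 0.3438, 0.2969], E[r] = 0.7188, γ^t·E[r] = 0.575000, running G = 1.075000
t=2: π = [0.3770, 0.3242, 0.2988], E[r] = 0.7539, γ^t·E[r] = 0.482500, running G = 1.557500
t=3: π = [0.3816, 0.3247, 0.2937], E[r] = 0.7632, γ^t·E[r] = 0.390750, running G = 1.948250
t=4: π = [0.3821, 0.3234, 0.2945], E[r] = 0.7642, γ^t·E[r] = 0.313025, running G = 2.261275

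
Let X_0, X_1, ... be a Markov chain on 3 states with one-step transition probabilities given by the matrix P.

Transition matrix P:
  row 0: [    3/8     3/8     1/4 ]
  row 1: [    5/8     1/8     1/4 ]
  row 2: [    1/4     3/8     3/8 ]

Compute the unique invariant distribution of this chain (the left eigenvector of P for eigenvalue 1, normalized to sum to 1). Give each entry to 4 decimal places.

π = [0.4143, 0.3000, 0.2857]

Balance equations π_j = Σ_i π_i·P[i][j]:
  π_0 = 3/8·π_0 + 5/8·π_1 + 1/4·π_2
  π_1 = 3/8·π_0 + 1/8·π_1 + 3/8·π_2
  normalize: π_0 + π_1 + π_2 = 1
Solving the linear system gives exactly π = [29/70, 3/10, 2/7].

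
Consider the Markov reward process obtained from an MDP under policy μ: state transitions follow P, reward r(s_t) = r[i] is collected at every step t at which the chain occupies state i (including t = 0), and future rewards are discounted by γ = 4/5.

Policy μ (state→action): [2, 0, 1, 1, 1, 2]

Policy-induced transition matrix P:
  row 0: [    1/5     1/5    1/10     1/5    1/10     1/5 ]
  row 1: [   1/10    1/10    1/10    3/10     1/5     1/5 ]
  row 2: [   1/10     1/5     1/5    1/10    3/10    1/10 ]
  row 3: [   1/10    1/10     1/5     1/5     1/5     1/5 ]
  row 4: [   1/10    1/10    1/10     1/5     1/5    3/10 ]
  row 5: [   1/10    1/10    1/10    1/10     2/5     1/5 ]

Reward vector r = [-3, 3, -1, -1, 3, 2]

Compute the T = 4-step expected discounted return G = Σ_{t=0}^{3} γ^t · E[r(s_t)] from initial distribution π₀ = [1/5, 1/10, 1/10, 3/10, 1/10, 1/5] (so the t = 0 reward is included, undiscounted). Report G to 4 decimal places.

G = 1.6523

t=0: π = [0.2000, 0.1000, 0.1000, 0.3000, 0.1000, 0.2000], E[r] = 0.0000, γ^t·E[r] = 0.000000, running G = 0.000000
t=1: π = [0.1200, 0.1300, 0.1400, 0.1800, 0.2300, 0.2000], E[r] = 0.8000, γ^t·E[r] = 0.640000, running G = 0.640000
t=2: π = [0.1120, 0.1260, 0.1320, 0.1790, 0.2420, 0.2090], E[r] = 0.8750, γ^t·E[r] = 0.560000, running G = 1.200000
t=3: π = [0.1112, 0.1244, 0.1311, 0.1785, 0.2438, 0.2110], E[r] = 0.8834, γ^t·E[r] = 0.452301, running G = 1.652301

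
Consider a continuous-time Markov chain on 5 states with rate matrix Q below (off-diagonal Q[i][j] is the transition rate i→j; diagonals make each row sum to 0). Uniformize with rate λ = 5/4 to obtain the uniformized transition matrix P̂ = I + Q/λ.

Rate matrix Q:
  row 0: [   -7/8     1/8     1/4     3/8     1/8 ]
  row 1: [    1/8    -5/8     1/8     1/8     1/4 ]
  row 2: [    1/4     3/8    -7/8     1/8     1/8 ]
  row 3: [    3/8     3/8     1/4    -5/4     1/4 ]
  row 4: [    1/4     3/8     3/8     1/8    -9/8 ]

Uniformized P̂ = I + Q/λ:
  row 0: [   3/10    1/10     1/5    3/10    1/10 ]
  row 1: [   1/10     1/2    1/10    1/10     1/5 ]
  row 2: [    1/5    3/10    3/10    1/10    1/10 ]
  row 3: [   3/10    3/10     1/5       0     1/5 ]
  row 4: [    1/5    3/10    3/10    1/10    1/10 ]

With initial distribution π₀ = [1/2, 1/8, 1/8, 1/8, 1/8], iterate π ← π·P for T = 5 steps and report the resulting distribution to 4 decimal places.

π = [0.2008, 0.3239, 0.2026, 0.1276, 0.1450]

t=0: π = [0.5000, 0.1250, 0.1250, 0.1250, 0.1250]
t=1: π = [0.2500, 0.2250, 0.2125, 0.1875, 0.1250]
t=2: π = [0.2213, 0.2950, 0.2113, 0.1313, 0.1413]
t=3: π = [0.2058, 0.3148, 0.2058, 0.1311, 0.1426]
t=4: π = [0.2022, 0.3218, 0.2034, 0.1280, 0.1446]
t=5: π = [0.2008, 0.3239, 0.2026, 0.1276, 0.1450]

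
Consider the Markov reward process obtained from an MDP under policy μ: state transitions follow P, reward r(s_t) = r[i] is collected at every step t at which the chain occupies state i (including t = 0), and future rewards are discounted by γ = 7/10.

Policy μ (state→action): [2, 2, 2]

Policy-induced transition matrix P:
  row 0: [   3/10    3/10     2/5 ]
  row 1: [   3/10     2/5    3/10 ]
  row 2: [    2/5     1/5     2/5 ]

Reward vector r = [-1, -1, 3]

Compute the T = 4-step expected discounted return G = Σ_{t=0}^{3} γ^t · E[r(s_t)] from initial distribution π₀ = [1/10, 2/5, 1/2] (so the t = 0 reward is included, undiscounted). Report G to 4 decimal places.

t=0: π = [0.1000, 0.4000, 0.5000], E[r] = 1.0000, γ^t·E[r] = 1.000000, running G = 1.000000
t=1: π = [0.3500, 0.2900, 0.3600], E[r] = 0.4400, γ^t·E[r] = 0.308000, running G = 1.308000
t=2: π = [0.3360, 0.2930, 0.3710], E[r] = 0.4840, γ^t·E[r] = 0.237160, running G = 1.545160
t=3: π = [0.3371, 0.2922, 0.3707], E[r] = 0.4828, γ^t·E[r] = 0.165600, running G = 1.710760

G = 1.7108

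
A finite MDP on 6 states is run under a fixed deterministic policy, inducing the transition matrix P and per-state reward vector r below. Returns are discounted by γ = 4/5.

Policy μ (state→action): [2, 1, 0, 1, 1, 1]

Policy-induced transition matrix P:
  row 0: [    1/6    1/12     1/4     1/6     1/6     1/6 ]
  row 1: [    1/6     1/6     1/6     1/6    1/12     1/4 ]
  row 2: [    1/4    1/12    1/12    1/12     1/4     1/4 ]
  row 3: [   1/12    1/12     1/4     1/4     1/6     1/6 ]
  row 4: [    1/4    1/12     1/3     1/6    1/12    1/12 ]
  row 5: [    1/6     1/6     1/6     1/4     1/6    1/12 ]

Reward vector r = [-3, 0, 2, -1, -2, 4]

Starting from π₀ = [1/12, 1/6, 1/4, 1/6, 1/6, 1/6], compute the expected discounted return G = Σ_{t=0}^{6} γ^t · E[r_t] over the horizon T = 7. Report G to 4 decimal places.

t=0: π = [0.0833, 0.1667, 0.2500, 0.1667, 0.1667, 0.1667], E[r] = 0.4167, γ^t·E[r] = 0.416667, running G = 0.416667
t=1: π = [0.1875, 0.1111, 0.1944, 0.1736, 0.1597, 0.1736], E[r] = 0.0278, γ^t·E[r] = 0.022222, running G = 0.438889
t=2: π = [0.1817, 0.1071, 0.2072, 0.1794, 0.1603, 0.1644], E[r] = 0.0266, γ^t·E[r] = 0.017037, running G = 0.455926
t=3: π = [0.1823, 0.1060, 0.2062, 0.1780, 0.1617, 0.1658], E[r] = 0.0272, γ^t·E[r] = 0.013951, running G = 0.469877
t=4: π = [0.1825, 0.1060, 0.2065, 0.1781, 0.1616, 0.1654], E[r] = 0.0258, γ^t·E[r] = 0.010565, running G = 0.480441
t=5: π = [0.1825, 0.1059, 0.2064, 0.1781, 0.1616, 0.1655], E[r] = 0.0260, γ^t·E[r] = 0.008519, running G = 0.488960
t=6: π = [0.1825, 0.1060, 0.2064, 0.1781, 0.1616, 0.1654], E[r] = 0.0259, γ^t·E[r] = 0.006800, running G = 0.495760

G = 0.4958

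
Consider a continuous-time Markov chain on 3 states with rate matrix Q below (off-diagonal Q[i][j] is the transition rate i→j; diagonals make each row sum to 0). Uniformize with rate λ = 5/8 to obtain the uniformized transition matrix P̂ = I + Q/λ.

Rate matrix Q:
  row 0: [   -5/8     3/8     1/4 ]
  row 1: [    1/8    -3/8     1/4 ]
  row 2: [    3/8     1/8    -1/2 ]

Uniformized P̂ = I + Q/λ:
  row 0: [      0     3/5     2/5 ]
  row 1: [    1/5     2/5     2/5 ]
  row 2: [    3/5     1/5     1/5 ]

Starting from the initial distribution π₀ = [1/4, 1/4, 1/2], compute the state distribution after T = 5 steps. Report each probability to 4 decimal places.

t=0: π = [0.2500, 0.2500, 0.5000]
t=1: π = [0.3500, 0.3500, 0.3000]
t=2: π = [0.2500, 0.4100, 0.3400]
t=3: π = [0.2860, 0.3820, 0.3320]
t=4: π = [0.2756, 0.3908, 0.3336]
t=5: π = [0.2783, 0.3884, 0.3333]

π = [0.2783, 0.3884, 0.3333]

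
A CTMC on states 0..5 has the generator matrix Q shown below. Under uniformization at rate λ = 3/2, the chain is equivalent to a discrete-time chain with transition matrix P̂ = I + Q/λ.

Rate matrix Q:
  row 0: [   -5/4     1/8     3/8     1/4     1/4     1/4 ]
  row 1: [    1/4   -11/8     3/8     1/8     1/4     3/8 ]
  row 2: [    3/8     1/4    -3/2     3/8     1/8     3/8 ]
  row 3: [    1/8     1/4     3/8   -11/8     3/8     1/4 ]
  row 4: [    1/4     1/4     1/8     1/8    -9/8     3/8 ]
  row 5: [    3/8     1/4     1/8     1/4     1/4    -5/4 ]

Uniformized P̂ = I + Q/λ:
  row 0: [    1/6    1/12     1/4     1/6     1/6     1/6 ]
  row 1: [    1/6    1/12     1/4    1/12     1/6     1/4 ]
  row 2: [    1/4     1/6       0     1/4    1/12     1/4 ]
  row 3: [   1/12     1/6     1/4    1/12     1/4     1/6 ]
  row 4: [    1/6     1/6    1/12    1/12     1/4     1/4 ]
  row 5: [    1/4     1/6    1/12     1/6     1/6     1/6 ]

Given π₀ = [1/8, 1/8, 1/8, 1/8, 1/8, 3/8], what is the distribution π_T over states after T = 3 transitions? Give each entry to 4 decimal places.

t=0: π = [0.1250, 0.1250, 0.1250, 0.1250, 0.1250, 0.3750]
t=1: π = [0.1979, 0.1458, 0.1354, 0.1458, 0.1771, 0.1979]
t=2: π = [0.1823, 0.1380, 0.1536, 0.1389, 0.1823, 0.2049]
t=3: π = [0.1850, 0.1400, 0.1471, 0.1412, 0.1806, 0.2062]

π = [0.1850, 0.1400, 0.1471, 0.1412, 0.1806, 0.2062]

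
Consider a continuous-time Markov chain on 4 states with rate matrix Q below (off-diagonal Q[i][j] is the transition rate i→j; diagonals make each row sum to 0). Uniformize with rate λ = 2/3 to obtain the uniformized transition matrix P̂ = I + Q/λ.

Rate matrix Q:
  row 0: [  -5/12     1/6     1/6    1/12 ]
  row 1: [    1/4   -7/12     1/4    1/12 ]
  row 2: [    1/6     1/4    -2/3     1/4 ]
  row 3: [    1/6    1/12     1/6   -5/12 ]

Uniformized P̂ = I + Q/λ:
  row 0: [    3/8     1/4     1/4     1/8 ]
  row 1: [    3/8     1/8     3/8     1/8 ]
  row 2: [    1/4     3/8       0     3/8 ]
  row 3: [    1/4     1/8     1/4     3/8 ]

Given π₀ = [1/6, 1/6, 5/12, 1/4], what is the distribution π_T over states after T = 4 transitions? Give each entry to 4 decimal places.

t=0: π = [0.1667, 0.1667, 0.4167, 0.2500]
t=1: π = [0.2917, 0.2500, 0.1667, 0.2917]
t=2: π = [0.3177, 0.2031, 0.2396, 0.2396]
t=3: π = [0.3151, 0.2246, 0.2155, 0.2448]
t=4: π = [0.3175, 0.2183, 0.2242, 0.2401]

π = [0.3175, 0.2183, 0.2242, 0.2401]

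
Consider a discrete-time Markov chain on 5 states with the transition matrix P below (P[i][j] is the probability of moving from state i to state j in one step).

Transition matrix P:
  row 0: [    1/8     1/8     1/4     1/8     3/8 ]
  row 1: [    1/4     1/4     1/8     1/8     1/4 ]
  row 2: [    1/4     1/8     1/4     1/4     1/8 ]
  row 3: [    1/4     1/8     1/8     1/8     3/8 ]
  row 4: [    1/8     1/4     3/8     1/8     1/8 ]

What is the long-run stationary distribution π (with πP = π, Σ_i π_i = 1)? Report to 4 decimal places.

π = [0.1961, 0.1764, 0.2380, 0.1547, 0.2348]

Balance equations π_j = Σ_i π_i·P[i][j]:
  π_0 = 1/8·π_0 + 1/4·π_1 + 1/4·π_2 + 1/4·π_3 + 1/8·π_4
  π_1 = 1/8·π_0 + 1/4·π_1 + 1/8·π_2 + 1/8·π_3 + 1/4·π_4
  π_2 = 1/4·π_0 + 1/8·π_1 + 1/4·π_2 + 1/8·π_3 + 3/8·π_4
  π_3 = 1/8·π_0 + 1/8·π_1 + 1/4·π_2 + 1/8·π_3 + 1/8·π_4
  normalize: π_0 + π_1 + π_2 + π_3 + π_4 = 1
Solving the linear system gives exactly π = [132/673, 831/4711, 1121/4711, 729/4711, 158/673].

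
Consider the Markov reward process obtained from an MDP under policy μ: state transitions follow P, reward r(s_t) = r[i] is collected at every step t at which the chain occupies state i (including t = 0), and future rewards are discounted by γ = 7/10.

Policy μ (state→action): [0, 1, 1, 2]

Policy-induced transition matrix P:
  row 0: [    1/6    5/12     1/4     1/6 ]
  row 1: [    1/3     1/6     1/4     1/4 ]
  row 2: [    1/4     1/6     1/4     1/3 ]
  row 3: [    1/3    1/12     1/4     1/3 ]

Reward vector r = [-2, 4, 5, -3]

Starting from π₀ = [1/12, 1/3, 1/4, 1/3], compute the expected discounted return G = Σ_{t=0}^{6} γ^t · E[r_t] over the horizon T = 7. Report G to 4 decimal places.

t=0: π = [0.0833, 0.3333, 0.2500, 0.3333], E[r] = 1.4167, γ^t·E[r] = 1.416667, running G = 1.416667
t=1: π = [0.2986, 0.1597, 0.2500, 0.2917], E[r] = 0.4167, γ^t·E[r] = 0.291667, running G = 1.708333
t=2: π = [0.2627, 0.2170, 0.2500, 0.2703], E[r] = 0.7818, γ^t·E[r] = 0.383096, running G = 2.091429
t=3: π = [0.2687, 0.2098, 0.2500, 0.2715], E[r] = 0.7375, γ^t·E[r] = 0.252966, running G = 2.344395
t=4: π = [0.2677, 0.2112, 0.2500, 0.2711], E[r] = 0.7463, γ^t·E[r] = 0.179181, running G = 2.523576
t=5: π = [0.2679, 0.2110, 0.2500, 0.2711], E[r] = 0.7449, γ^t·E[r] = 0.125200, running G = 2.648776
t=6: π = [0.2679, 0.2110, 0.2500, 0.2711], E[r] = 0.7452, γ^t·E[r] = 0.087668, running G = 2.736444

G = 2.7364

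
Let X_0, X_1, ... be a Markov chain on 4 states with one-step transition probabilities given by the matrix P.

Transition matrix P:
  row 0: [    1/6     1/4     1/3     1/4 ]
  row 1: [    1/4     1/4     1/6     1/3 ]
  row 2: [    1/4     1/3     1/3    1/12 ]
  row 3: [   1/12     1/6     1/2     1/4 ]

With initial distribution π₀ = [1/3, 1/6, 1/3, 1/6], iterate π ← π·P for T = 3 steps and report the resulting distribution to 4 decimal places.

t=0: π = [0.3333, 0.1667, 0.3333, 0.1667]
t=1: π = [0.1944, 0.2639, 0.3333, 0.2083]
t=2: π = [0.1991, 0.2604, 0.3241, 0.2164]
t=3: π = [0.1973, 0.2590, 0.3260, 0.2177]

π = [0.1973, 0.2590, 0.3260, 0.2177]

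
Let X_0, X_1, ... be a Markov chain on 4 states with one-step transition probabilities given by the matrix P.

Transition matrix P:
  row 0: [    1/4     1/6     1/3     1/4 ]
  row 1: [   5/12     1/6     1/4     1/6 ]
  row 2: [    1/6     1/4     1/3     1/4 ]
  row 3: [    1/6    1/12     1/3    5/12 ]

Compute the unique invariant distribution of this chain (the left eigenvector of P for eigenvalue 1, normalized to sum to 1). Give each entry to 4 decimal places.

π = [0.2281, 0.1697, 0.3192, 0.2830]

Balance equations π_j = Σ_i π_i·P[i][j]:
  π_0 = 1/4·π_0 + 5/12·π_1 + 1/6·π_2 + 1/6·π_3
  π_1 = 1/6·π_0 + 1/6·π_1 + 1/4·π_2 + 1/12·π_3
  π_2 = 1/3·π_0 + 1/4·π_1 + 1/3·π_2 + 1/3·π_3
  normalize: π_0 + π_1 + π_2 + π_3 = 1
Solving the linear system gives exactly π = [164/719, 122/719, 459/1438, 407/1438].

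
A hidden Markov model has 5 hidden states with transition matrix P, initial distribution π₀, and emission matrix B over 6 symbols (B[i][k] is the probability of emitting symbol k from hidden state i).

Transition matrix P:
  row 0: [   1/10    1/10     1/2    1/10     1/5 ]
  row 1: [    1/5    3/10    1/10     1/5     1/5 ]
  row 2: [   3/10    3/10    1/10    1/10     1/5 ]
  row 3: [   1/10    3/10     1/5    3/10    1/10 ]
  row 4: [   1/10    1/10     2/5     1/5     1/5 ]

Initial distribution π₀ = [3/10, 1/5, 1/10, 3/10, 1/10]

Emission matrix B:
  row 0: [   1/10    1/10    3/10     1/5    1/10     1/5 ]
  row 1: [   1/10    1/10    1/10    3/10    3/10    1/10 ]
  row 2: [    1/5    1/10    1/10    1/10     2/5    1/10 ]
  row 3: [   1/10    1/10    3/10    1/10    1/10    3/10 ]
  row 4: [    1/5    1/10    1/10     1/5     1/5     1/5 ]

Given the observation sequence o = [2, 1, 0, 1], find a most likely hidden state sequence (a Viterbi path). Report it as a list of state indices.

path = [0, 2, 4, 2]

t=0: δ = [9.000e-02, 2.000e-02, 1.000e-02, 9.000e-02, 1.000e-02]  (obs o_0=2)
t=1: δ = [9.000e-04, 2.700e-03, 4.500e-03, 2.700e-03, 1.800e-03]  ψ = [0, 3, 0, 3, 0]  (obs o_1=1)
t=2: δ = [1.350e-04, 1.350e-04, 1.440e-04, 8.100e-05, 1.800e-04]  ψ = [2, 2, 4, 3, 2]  (obs o_2=0)
t=3: δ = [4.320e-06, 4.320e-06, 7.200e-06, 3.600e-06, 3.600e-06]  ψ = [2, 2, 4, 4, 4]  (obs o_3=1)
backtrack: best end state = 2; path = [0, 2, 4, 2]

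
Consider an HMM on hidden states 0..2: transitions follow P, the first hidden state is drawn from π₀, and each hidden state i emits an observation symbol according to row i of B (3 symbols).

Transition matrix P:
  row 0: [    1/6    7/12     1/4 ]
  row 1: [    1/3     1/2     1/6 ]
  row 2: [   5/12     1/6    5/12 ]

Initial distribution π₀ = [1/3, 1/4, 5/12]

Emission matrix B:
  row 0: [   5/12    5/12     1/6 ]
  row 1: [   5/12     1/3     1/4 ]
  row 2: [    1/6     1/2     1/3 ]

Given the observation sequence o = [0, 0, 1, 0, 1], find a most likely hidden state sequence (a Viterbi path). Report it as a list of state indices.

path = [0, 1, 1, 1, 1]

t=0: δ = [1.389e-01, 1.042e-01, 6.944e-02]  (obs o_0=0)
t=1: δ = [1.447e-02, 3.376e-02, 5.787e-03]  ψ = [1, 0, 0]  (obs o_1=0)
t=2: δ = [4.689e-03, 5.626e-03, 2.813e-03]  ψ = [1, 1, 1]  (obs o_2=1)
t=3: δ = [7.814e-04, 1.172e-03, 1.954e-04]  ψ = [1, 1, 0]  (obs o_3=0)
t=4: δ = [1.628e-04, 1.954e-04, 9.768e-05]  ψ = [1, 1, 0]  (obs o_4=1)
backtrack: best end state = 1; path = [0, 1, 1, 1, 1]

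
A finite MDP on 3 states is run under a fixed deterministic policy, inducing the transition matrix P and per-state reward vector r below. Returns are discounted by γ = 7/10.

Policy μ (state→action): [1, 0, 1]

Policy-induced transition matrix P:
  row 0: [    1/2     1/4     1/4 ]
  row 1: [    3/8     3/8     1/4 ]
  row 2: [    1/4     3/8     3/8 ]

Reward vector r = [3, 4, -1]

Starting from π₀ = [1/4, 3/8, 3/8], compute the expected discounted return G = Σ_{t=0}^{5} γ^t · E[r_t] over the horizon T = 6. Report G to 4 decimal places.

t=0: π = [0.2500, 0.3750, 0.3750], E[r] = 1.8750, γ^t·E[r] = 1.875000, running G = 1.875000
t=1: π = [0.3594, 0.3438, 0.2969], E[r] = 2.1563, γ^t·E[r] = 1.509375, running G = 3.384375
t=2: π = [0.3828, 0.3301, 0.2871], E[r] = 2.1816, γ^t·E[r] = 1.069004, running G = 4.453379
t=3: π = [0.3870, 0.3271, 0.2859], E[r] = 2.1836, γ^t·E[r] = 0.748973, running G = 5.202352
t=4: π = [0.3876, 0.3266, 0.2857], E[r] = 2.1837, γ^t·E[r] = 0.524303, running G = 5.726654
t=5: π = [0.3877, 0.3265, 0.2857], E[r] = 2.1837, γ^t·E[r] = 0.367011, running G = 6.093665

G = 6.0937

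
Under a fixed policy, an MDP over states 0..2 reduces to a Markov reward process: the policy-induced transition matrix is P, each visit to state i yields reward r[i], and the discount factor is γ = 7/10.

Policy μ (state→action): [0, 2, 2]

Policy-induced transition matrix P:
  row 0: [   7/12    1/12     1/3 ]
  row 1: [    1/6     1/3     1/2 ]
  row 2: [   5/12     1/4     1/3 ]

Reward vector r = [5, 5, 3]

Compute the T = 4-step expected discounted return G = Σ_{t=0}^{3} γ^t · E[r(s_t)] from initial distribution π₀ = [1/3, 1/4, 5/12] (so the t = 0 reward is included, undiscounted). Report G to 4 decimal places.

G = 10.6933

t=0: π = [0.3333, 0.2500, 0.4167], E[r] = 4.1667, γ^t·E[r] = 4.166667, running G = 4.166667
t=1: π = [0.4097, 0.2153, 0.3750], E[r] = 4.2500, γ^t·E[r] = 2.975000, running G = 7.141667
t=2: π = [0.4311, 0.1997, 0.3692], E[r] = 4.2616, γ^t·E[r] = 2.088171, running G = 9.229838
t=3: π = [0.4386, 0.1948, 0.3666], E[r] = 4.2668, γ^t·E[r] = 1.463506, running G = 10.693344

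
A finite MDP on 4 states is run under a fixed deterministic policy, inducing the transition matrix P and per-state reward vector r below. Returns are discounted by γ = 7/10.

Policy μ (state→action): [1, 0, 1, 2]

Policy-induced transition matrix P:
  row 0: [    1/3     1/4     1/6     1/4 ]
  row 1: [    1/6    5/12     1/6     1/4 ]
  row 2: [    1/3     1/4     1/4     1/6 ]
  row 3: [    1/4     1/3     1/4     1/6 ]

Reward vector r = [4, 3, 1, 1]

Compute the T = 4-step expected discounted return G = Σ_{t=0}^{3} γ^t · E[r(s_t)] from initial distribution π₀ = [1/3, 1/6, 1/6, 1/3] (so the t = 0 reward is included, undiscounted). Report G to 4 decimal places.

G = 6.0691

t=0: π = [0.3333, 0.1667, 0.1667, 0.3333], E[r] = 2.3333, γ^t·E[r] = 2.333333, running G = 2.333333
t=1: π = [0.2778, 0.3056, 0.2083, 0.2083], E[r] = 2.4444, γ^t·E[r] = 1.711111, running G = 4.044444
t=2: π = [0.2650, 0.3183, 0.2014, 0.2153], E[r] = 2.4317, γ^t·E[r] = 1.191539, running G = 5.235984
t=3: π = [0.2623, 0.3210, 0.2014, 0.2153], E[r] = 2.4290, γ^t·E[r] = 0.833151, running G = 6.069135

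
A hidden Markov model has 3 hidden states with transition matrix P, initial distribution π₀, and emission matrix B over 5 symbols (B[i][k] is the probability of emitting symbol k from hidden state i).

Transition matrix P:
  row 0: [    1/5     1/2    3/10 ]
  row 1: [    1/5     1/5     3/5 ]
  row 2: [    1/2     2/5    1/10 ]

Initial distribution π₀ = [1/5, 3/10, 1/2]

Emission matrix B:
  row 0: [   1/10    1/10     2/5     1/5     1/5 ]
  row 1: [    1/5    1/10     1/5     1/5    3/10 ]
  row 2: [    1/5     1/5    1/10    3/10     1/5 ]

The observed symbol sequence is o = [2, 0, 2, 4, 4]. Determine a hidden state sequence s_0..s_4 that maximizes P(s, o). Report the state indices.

path = [1, 2, 0, 1, 2]

t=0: δ = [8.000e-02, 6.000e-02, 5.000e-02]  (obs o_0=2)
t=1: δ = [2.500e-03, 8.000e-03, 7.200e-03]  ψ = [2, 0, 1]  (obs o_1=0)
t=2: δ = [1.440e-03, 5.760e-04, 4.800e-04]  ψ = [2, 2, 1]  (obs o_2=2)
t=3: δ = [5.760e-05, 2.160e-04, 8.640e-05]  ψ = [0, 0, 0]  (obs o_3=4)
t=4: δ = [8.640e-06, 1.296e-05, 2.592e-05]  ψ = [1, 1, 1]  (obs o_4=4)
backtrack: best end state = 2; path = [1, 2, 0, 1, 2]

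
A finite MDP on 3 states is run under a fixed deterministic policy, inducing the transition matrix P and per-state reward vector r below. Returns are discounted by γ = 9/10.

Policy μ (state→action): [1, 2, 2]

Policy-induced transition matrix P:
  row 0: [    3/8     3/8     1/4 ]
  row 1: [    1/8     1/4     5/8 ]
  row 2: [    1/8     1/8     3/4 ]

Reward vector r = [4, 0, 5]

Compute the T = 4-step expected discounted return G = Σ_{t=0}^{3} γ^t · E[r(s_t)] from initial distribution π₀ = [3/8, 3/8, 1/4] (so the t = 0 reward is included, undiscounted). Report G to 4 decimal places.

G = 11.7048

t=0: π = [0.3750, 0.3750, 0.2500], E[r] = 2.7500, γ^t·E[r] = 2.750000, running G = 2.750000
t=1: π = [0.2188, 0.2656, 0.5156], E[r] = 3.4531, γ^t·E[r] = 3.107813, running G = 5.857813
t=2: π = [0.1797, 0.2129, 0.6074], E[r] = 3.7559, γ^t·E[r] = 3.042246, running G = 8.900059
t=3: π = [0.1699, 0.1965, 0.6335], E[r] = 3.8474, γ^t·E[r] = 2.804763, running G = 11.704822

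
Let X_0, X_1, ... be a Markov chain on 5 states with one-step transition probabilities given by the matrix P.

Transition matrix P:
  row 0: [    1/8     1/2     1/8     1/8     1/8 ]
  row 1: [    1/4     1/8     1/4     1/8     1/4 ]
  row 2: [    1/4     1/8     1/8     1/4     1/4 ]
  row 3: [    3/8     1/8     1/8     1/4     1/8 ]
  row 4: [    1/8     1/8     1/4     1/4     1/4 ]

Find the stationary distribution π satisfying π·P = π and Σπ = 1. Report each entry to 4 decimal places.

π = [0.2221, 0.2083, 0.1757, 0.1962, 0.1977]

Balance equations π_j = Σ_i π_i·P[i][j]:
  π_0 = 1/8·π_0 + 1/4·π_1 + 1/4·π_2 + 3/8·π_3 + 1/8·π_4
  π_1 = 1/2·π_0 + 1/8·π_1 + 1/8·π_2 + 1/8·π_3 + 1/8·π_4
  π_2 = 1/8·π_0 + 1/4·π_1 + 1/8·π_2 + 1/8·π_3 + 1/4·π_4
  π_3 = 1/8·π_0 + 1/8·π_1 + 1/4·π_2 + 1/4·π_3 + 1/4·π_4
  normalize: π_0 + π_1 + π_2 + π_3 + π_4 = 1
Solving the linear system gives exactly π = [1031/4643, 967/4643, 816/4643, 911/4643, 918/4643].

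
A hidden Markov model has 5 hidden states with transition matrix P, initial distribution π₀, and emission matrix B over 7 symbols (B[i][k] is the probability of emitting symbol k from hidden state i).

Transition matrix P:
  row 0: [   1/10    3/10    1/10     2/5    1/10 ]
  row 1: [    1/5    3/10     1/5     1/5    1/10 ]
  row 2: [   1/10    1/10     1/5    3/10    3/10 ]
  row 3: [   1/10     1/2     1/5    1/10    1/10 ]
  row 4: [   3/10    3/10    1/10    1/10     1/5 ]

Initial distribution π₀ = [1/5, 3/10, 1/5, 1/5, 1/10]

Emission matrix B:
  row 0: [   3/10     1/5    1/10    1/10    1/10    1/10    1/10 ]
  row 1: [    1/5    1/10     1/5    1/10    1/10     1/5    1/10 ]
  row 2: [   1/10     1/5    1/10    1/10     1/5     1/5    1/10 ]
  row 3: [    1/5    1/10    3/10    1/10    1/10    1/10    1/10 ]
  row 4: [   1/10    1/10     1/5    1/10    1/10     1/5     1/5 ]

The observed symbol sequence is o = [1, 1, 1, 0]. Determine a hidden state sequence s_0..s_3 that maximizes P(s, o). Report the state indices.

path = [2, 4, 0, 3]

t=0: δ = [4.000e-02, 3.000e-02, 4.000e-02, 2.000e-02, 1.000e-02]  (obs o_0=1)
t=1: δ = [1.200e-03, 1.200e-03, 1.600e-03, 1.600e-03, 1.200e-03]  ψ = [1, 0, 2, 0, 2]  (obs o_1=1)
t=2: δ = [7.200e-05, 8.000e-05, 6.400e-05, 4.800e-05, 4.800e-05]  ψ = [4, 3, 2, 0, 2]  (obs o_2=1)
t=3: δ = [4.800e-06, 4.800e-06, 1.600e-06, 5.760e-06, 1.920e-06]  ψ = [1, 1, 1, 0, 2]  (obs o_3=0)
backtrack: best end state = 3; path = [2, 4, 0, 3]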